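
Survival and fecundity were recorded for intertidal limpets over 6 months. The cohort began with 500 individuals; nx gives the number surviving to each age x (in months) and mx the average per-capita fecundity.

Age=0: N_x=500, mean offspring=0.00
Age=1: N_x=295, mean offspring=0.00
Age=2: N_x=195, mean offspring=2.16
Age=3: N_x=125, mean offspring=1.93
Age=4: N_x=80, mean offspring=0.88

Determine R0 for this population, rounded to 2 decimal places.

lx = nx/n0 = nx/500: 1, 0.59, 0.39, 0.25, 0.16
lx·mx by age: 0, 0, 0.8424, 0.4825, 0.1408
R0 = Σ lx·mx = 1.4657 → 1.47

1.47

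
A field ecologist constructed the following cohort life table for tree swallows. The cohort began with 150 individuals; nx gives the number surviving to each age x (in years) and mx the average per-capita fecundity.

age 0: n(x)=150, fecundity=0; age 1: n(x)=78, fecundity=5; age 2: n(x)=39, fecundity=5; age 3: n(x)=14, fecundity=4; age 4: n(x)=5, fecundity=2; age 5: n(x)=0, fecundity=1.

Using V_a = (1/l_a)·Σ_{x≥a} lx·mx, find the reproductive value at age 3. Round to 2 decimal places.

4.71

lx = nx/n0 = nx/150: 1, 0.52, 0.26, 0.09333…, 0.03333…, 0
lx·mx for x ≥ 3: 0.373333…, 0.066667…, 0 → sum = 0.44…
V_3 = 0.44… / l_3 = 0.44… / 0.093333… = 4.714286… → 4.71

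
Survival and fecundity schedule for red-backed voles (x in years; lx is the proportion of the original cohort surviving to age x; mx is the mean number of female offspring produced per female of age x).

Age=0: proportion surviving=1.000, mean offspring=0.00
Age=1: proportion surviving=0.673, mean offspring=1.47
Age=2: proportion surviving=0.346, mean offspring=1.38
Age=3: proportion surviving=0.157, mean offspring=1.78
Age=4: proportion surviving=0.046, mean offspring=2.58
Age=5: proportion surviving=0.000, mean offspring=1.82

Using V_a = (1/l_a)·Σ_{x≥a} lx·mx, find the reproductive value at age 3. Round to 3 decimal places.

lx·mx for x ≥ 3: 0.27946, 0.11868, 0 → sum = 0.39814
V_3 = 0.39814 / l_3 = 0.39814 / 0.157 = 2.535924… → 2.536

2.536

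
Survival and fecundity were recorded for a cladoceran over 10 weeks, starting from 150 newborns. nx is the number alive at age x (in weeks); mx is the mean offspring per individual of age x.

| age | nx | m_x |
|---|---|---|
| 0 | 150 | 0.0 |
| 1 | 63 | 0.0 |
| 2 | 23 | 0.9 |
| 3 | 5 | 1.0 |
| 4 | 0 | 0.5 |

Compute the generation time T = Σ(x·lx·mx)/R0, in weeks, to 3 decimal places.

2.195

lx = nx/n0 = nx/150: 1, 0.42, 0.15333…, 0.03333…, 0
lx·mx: 0, 0, 0.138…, 0.033333…, 0 → R0 = 0.171333…
x·lx·mx: 0, 0, 0.276…, 0.1…, 0 → Σ = 0.376…
T = 0.376… / 0.171333… = 2.194553… → 2.195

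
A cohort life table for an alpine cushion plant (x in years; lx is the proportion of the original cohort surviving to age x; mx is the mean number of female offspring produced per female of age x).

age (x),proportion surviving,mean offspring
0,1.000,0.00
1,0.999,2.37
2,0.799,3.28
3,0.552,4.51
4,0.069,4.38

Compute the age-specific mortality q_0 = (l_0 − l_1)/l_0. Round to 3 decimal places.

0.001

q_0 = (l_0 − l_1) / l_0 = (1 − 0.999) / 1
     = 0.001 / 1 = 0.001 → 0.001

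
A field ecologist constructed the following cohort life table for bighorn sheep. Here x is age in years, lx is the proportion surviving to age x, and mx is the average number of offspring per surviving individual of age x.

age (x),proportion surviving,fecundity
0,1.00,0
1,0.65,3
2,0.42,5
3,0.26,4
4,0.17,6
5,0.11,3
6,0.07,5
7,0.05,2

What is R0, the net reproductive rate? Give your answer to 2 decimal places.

6.89

lx·mx by age: 0, 1.95, 2.1, 1.04, 1.02, 0.33, 0.35, 0.1
R0 = Σ lx·mx = 6.89 → 6.89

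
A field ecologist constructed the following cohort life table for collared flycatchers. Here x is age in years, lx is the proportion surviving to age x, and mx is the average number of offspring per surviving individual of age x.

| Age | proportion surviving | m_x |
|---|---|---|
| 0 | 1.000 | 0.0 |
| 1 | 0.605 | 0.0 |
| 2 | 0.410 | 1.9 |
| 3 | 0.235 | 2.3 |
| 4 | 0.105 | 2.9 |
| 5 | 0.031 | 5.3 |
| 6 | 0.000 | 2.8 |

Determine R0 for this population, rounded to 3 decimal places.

lx·mx by age: 0, 0, 0.779, 0.5405, 0.3045, 0.1643, 0
R0 = Σ lx·mx = 1.7883 → 1.788

1.788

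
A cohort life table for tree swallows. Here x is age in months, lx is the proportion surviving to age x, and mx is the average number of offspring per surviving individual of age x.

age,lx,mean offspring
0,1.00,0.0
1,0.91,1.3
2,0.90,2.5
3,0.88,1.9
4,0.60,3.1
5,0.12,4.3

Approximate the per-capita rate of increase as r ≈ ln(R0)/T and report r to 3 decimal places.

R0 = Σ lx·mx = 0 + 1.183 + 2.25 + 1.672 + 1.86 + 0.516 = 7.481
Σ x·lx·mx = 20.719; T = 20.719/7.481 = 2.76955…
r ≈ ln(R0)/T = ln(7.481)/2.76955… = 0.7266… → 0.727

0.727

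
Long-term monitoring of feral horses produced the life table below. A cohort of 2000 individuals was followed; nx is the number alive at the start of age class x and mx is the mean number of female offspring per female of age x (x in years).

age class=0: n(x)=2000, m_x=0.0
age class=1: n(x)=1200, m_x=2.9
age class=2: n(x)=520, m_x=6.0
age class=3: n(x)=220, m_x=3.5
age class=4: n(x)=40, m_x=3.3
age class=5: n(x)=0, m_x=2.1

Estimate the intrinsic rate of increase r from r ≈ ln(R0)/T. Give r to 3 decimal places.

0.790

lx = nx/n0 = nx/2000: 1, 0.6, 0.26, 0.11, 0.02, 0
R0 = Σ lx·mx = 0 + 1.74 + 1.56 + 0.385 + 0.066 + 0 = 3.751
Σ x·lx·mx = 6.279; T = 6.279/3.751 = 1.67395…
r ≈ ln(R0)/T = ln(3.751)/1.67395… = 0.78976… → 0.790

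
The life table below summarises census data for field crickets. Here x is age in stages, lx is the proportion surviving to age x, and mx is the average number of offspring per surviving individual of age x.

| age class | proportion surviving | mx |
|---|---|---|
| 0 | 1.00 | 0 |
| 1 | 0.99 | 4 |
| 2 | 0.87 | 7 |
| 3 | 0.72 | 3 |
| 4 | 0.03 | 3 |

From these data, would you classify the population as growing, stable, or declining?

growing

R0 = Σ lx·mx = 0 + 3.96 + 6.09 + 2.16 + 0.09 = 12.3
R0 > 1, so the population is growing.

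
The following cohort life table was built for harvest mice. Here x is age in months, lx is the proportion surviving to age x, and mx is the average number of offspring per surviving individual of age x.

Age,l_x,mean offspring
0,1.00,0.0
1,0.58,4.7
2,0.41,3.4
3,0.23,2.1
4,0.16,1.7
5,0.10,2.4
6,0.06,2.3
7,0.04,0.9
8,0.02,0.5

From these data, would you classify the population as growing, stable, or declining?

R0 = Σ lx·mx = 0 + 2.726 + 1.394 + 0.483 + 0.272 + 0.24 + 0.138 + 0.036 + 0.01 = 5.299
R0 > 1, so the population is growing.

growing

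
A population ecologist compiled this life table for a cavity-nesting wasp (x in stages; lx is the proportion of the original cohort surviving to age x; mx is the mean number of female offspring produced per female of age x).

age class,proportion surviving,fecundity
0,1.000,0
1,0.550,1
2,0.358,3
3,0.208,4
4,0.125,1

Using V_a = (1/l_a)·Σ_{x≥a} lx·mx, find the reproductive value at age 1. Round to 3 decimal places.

lx·mx for x ≥ 1: 0.55, 1.074, 0.832, 0.125 → sum = 2.581
V_1 = 2.581 / l_1 = 2.581 / 0.55 = 4.692727… → 4.693

4.693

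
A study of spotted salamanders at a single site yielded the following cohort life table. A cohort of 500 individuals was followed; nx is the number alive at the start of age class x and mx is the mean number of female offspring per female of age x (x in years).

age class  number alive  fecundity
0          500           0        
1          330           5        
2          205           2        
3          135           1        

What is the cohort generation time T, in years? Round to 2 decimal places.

1.31

lx = nx/n0 = nx/500: 1, 0.66, 0.41, 0.27
lx·mx: 0, 3.3, 0.82, 0.27 → R0 = 4.39
x·lx·mx: 0, 3.3, 1.64, 0.81 → Σ = 5.75
T = 5.75 / 4.39 = 1.309795… → 1.31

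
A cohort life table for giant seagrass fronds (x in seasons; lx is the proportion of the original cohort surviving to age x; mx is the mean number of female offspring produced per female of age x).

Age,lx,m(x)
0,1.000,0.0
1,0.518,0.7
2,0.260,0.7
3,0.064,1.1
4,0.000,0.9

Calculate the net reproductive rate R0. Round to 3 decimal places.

lx·mx by age: 0, 0.3626, 0.182, 0.0704, 0
R0 = Σ lx·mx = 0.615 → 0.615

0.615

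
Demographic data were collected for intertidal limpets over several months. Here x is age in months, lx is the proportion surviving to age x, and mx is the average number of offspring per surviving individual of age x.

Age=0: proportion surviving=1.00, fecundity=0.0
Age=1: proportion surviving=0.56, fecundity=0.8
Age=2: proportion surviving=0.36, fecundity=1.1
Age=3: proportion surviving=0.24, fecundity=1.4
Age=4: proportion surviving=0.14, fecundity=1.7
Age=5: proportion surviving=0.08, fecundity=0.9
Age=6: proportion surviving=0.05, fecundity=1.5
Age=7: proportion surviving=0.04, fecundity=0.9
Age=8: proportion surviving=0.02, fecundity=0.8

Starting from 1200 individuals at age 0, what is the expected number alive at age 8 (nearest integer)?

24

Expected survivors = N0 · l_8 = 1200 × 0.02 = 24 → 24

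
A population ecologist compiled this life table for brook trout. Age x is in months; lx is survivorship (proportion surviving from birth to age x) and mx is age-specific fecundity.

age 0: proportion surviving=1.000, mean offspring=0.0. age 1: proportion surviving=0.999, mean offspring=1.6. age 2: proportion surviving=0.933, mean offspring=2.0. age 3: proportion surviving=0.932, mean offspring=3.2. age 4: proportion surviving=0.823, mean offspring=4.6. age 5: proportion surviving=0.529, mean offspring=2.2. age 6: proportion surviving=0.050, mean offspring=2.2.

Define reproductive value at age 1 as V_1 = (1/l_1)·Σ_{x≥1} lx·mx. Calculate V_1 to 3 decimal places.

lx·mx for x ≥ 1: 1.5984, 1.866, 2.9824, 3.7858, 1.1638, 0.11 → sum = 11.5064
V_1 = 11.5064 / l_1 = 11.5064 / 0.999 = 11.517918… → 11.518

11.518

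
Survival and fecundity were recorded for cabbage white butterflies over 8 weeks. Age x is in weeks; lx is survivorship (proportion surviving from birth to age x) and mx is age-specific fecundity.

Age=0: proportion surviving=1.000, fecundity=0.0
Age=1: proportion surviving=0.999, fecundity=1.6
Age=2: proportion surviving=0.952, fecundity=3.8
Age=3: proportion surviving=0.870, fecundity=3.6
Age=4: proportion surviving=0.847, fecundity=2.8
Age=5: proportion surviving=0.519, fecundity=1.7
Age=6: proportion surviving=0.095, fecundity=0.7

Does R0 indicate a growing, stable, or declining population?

growing

R0 = Σ lx·mx = 0 + 1.5984 + 3.6176 + 3.132 + 2.3716 + 0.8823 + 0.0665 = 11.6684
R0 > 1, so the population is growing.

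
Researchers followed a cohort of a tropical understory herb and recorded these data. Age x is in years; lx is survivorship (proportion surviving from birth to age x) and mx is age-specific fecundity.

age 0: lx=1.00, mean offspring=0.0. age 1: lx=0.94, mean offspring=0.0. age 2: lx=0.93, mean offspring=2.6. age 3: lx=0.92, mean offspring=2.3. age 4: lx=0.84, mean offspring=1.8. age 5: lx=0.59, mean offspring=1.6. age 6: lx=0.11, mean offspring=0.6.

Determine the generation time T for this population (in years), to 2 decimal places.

3.17

lx·mx: 0, 0, 2.418, 2.116, 1.512, 0.944, 0.066 → R0 = 7.056
x·lx·mx: 0, 0, 4.836, 6.348, 6.048, 4.72, 0.396 → Σ = 22.348
T = 22.348 / 7.056 = 3.167234… → 3.17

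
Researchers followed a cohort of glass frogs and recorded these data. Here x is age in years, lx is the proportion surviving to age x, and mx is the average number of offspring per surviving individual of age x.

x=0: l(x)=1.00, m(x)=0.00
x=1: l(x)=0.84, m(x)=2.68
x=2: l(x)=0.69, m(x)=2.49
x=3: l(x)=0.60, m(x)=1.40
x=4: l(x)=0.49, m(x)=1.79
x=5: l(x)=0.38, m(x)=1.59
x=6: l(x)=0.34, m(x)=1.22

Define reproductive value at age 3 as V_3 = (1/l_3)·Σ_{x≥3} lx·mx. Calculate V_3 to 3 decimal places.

4.560

lx·mx for x ≥ 3: 0.84, 0.8771, 0.6042, 0.4148 → sum = 2.7361
V_3 = 2.7361 / l_3 = 2.7361 / 0.6 = 4.560167… → 4.560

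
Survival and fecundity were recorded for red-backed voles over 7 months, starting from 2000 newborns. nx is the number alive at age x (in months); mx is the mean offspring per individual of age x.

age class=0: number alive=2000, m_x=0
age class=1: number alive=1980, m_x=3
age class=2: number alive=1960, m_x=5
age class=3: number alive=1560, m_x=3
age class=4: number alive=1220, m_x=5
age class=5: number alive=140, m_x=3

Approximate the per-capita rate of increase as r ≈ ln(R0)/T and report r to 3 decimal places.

lx = nx/n0 = nx/2000: 1, 0.99, 0.98, 0.78, 0.61, 0.07
R0 = Σ lx·mx = 0 + 2.97 + 4.9 + 2.34 + 3.05 + 0.21 = 13.47
Σ x·lx·mx = 33.04; T = 33.04/13.47 = 2.45286…
r ≈ ln(R0)/T = ln(13.47)/2.45286… = 1.06018… → 1.060

1.060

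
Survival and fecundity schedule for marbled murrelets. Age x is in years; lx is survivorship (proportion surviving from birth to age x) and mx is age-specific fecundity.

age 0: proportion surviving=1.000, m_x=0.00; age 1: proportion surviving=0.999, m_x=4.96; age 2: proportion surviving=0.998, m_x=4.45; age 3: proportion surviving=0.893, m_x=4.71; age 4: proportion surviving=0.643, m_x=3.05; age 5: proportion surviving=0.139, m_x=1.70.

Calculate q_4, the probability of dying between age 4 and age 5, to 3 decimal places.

q_4 = (l_4 − l_5) / l_4 = (0.643 − 0.139) / 0.643
     = 0.504 / 0.643 = 0.783826… → 0.784

0.784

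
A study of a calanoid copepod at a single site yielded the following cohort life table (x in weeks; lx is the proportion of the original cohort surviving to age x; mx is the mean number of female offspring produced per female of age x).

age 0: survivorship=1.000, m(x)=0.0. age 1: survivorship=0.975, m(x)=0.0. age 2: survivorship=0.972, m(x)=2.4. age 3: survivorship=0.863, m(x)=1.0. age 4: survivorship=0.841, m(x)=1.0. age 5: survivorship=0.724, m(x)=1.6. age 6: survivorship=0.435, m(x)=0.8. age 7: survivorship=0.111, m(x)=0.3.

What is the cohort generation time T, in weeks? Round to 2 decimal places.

3.36

lx·mx: 0, 0, 2.3328, 0.863, 0.841, 1.1584, 0.348, 0.0333 → R0 = 5.5765
x·lx·mx: 0, 0, 4.6656, 2.589, 3.364, 5.792, 2.088, 0.2331 → Σ = 18.7317
T = 18.7317 / 5.5765 = 3.359042… → 3.36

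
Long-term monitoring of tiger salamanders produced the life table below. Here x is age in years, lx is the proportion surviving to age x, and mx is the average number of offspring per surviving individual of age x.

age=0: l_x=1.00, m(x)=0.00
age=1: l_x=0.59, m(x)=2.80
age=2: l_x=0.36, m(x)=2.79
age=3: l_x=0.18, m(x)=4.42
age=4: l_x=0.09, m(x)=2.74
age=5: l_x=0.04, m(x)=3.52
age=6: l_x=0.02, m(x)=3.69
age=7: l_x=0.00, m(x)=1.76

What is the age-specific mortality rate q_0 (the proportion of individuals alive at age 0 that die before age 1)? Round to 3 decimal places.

q_0 = (l_0 − l_1) / l_0 = (1 − 0.59) / 1
     = 0.41 / 1 = 0.41 → 0.410

0.410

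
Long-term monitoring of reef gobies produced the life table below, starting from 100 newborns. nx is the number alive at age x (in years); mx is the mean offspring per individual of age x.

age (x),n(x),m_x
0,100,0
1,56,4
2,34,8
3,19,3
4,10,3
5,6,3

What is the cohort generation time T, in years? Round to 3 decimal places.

1.912

lx = nx/n0 = nx/100: 1, 0.56, 0.34, 0.19, 0.1, 0.06
lx·mx: 0, 2.24, 2.72, 0.57, 0.3, 0.18 → R0 = 6.01
x·lx·mx: 0, 2.24, 5.44, 1.71, 1.2, 0.9 → Σ = 11.49
T = 11.49 / 6.01 = 1.911814… → 1.912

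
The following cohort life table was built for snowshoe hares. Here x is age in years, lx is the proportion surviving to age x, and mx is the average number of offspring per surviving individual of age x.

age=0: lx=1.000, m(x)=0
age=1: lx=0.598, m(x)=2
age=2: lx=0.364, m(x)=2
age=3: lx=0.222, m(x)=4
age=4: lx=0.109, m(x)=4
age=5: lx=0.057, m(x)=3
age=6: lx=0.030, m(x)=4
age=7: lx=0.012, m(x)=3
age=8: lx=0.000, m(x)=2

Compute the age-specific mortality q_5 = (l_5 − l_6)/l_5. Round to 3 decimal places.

0.474

q_5 = (l_5 − l_6) / l_5 = (0.057 − 0.03) / 0.057
     = 0.027 / 0.057 = 0.473684… → 0.474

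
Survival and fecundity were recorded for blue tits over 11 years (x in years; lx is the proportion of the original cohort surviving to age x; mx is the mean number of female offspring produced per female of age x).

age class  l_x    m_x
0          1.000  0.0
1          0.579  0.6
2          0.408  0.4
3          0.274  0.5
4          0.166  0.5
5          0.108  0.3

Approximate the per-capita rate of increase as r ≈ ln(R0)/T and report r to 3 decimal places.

-0.131

R0 = Σ lx·mx = 0 + 0.3474 + 0.1632 + 0.137 + 0.083 + 0.0324 = 0.763
Σ x·lx·mx = 1.5788; T = 1.5788/0.763 = 2.0692…
r ≈ ln(R0)/T = ln(0.763)/2.0692… = -0.13073… → -0.131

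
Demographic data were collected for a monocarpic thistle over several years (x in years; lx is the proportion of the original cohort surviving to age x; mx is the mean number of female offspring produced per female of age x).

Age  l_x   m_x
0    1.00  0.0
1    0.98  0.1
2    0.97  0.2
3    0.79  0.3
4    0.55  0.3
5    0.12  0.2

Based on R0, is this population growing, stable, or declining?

R0 = Σ lx·mx = 0 + 0.098 + 0.194 + 0.237 + 0.165 + 0.024 = 0.718
R0 < 1, so the population is declining.

declining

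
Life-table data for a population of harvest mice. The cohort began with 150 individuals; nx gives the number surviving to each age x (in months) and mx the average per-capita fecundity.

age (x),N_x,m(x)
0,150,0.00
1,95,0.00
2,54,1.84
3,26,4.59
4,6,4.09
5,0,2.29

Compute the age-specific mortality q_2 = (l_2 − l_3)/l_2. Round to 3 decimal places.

0.519

lx = nx/n0 = nx/150: 1, 0.63333…, 0.36, 0.17333…, 0.04, 0
q_2 = (l_2 − l_3) / l_2 = (0.36 − 0.173333…) / 0.36
     = 0.186667… / 0.36 = 0.518519… → 0.519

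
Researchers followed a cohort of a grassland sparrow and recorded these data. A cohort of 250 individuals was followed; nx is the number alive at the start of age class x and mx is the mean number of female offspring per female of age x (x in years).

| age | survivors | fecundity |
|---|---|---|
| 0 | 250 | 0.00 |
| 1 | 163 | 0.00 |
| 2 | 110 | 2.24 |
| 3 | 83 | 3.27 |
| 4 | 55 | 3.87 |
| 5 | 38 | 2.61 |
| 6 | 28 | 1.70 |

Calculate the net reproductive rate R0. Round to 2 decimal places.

3.51

lx = nx/n0 = nx/250: 1, 0.652, 0.44, 0.332, 0.22, 0.152, 0.112
lx·mx by age: 0, 0, 0.9856, 1.08564, 0.8514, 0.39672, 0.1904
R0 = Σ lx·mx = 3.50976 → 3.51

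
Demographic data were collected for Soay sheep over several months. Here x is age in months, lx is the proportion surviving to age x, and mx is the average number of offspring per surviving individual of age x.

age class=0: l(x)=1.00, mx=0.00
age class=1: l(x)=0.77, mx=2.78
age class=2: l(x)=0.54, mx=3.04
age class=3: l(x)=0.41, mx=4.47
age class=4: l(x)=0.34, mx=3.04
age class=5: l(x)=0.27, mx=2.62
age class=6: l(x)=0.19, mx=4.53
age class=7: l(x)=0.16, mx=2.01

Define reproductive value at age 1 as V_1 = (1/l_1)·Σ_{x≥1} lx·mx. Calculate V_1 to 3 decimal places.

lx·mx for x ≥ 1: 2.1406, 1.6416, 1.8327, 1.0336, 0.7074, 0.8607, 0.3216 → sum = 8.5382
V_1 = 8.5382 / l_1 = 8.5382 / 0.77 = 11.088571… → 11.089

11.089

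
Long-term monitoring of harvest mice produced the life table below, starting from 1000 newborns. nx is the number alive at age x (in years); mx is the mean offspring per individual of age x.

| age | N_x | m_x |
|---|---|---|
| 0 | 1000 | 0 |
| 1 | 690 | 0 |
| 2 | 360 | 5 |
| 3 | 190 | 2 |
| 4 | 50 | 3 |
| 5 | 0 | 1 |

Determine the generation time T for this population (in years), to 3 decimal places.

lx = nx/n0 = nx/1000: 1, 0.69, 0.36, 0.19, 0.05, 0
lx·mx: 0, 0, 1.8, 0.38, 0.15, 0 → R0 = 2.33
x·lx·mx: 0, 0, 3.6, 1.14, 0.6, 0 → Σ = 5.34
T = 5.34 / 2.33 = 2.291845… → 2.292

2.292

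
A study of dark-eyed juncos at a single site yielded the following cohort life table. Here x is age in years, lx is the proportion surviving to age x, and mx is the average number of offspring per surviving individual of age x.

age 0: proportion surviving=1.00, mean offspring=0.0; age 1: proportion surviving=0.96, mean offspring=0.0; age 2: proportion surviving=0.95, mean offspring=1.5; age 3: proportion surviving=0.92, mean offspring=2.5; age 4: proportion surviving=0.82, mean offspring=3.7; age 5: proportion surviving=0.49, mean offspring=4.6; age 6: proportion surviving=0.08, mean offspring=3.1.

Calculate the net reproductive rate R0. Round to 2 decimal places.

lx·mx by age: 0, 0, 1.425, 2.3, 3.034, 2.254, 0.248
R0 = Σ lx·mx = 9.261 → 9.26

9.26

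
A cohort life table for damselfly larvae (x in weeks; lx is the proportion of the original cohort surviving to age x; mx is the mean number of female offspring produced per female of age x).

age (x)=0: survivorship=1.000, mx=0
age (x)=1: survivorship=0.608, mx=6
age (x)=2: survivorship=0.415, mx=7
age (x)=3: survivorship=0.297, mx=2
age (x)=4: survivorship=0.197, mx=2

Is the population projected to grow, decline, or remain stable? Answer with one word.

R0 = Σ lx·mx = 0 + 3.648 + 2.905 + 0.594 + 0.394 = 7.541
R0 > 1, so the population is growing.

growing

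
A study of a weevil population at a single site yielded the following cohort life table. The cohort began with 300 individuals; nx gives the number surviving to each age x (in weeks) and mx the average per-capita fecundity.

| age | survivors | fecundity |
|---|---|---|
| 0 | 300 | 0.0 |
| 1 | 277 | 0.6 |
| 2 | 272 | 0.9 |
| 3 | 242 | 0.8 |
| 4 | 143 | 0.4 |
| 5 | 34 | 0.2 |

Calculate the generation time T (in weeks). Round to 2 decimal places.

lx = nx/n0 = nx/300: 1, 0.92333…, 0.90667…, 0.80667…, 0.47667…, 0.11333…
lx·mx: 0, 0.554…, 0.816…, 0.645333…, 0.190667…, 0.022667… → R0 = 2.228667…
x·lx·mx: 0, 0.554…, 1.632…, 1.936…, 0.762667…, 0.113333… → Σ = 4.998…
T = 4.998… / 2.228667… = 2.242596… → 2.24

2.24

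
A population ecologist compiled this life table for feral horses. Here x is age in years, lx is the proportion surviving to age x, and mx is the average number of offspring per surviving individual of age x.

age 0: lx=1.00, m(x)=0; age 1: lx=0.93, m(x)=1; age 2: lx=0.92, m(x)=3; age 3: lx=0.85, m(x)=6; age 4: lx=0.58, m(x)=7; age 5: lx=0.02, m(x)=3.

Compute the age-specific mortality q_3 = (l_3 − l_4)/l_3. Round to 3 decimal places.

q_3 = (l_3 − l_4) / l_3 = (0.85 − 0.58) / 0.85
     = 0.27 / 0.85 = 0.317647… → 0.318

0.318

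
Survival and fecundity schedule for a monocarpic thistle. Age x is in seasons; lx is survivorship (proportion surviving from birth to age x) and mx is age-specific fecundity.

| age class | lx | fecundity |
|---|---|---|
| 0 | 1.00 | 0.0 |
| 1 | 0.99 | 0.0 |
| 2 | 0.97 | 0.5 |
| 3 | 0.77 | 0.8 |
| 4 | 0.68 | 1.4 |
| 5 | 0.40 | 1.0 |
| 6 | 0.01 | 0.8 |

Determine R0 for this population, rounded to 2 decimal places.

lx·mx by age: 0, 0, 0.485, 0.616, 0.952, 0.4, 0.008
R0 = Σ lx·mx = 2.461 → 2.46

2.46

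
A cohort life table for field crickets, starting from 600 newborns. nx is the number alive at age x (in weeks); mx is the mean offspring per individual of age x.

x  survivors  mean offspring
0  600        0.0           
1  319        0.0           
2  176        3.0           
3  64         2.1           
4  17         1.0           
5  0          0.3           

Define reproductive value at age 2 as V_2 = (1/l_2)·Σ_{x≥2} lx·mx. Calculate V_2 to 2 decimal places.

lx = nx/n0 = nx/600: 1, 0.53167…, 0.29333…, 0.10667…, 0.02833…, 0
lx·mx for x ≥ 2: 0.88…, 0.224…, 0.028333…, 0 → sum = 1.132333…
V_2 = 1.132333… / l_2 = 1.132333… / 0.293333… = 3.860227… → 3.86

3.86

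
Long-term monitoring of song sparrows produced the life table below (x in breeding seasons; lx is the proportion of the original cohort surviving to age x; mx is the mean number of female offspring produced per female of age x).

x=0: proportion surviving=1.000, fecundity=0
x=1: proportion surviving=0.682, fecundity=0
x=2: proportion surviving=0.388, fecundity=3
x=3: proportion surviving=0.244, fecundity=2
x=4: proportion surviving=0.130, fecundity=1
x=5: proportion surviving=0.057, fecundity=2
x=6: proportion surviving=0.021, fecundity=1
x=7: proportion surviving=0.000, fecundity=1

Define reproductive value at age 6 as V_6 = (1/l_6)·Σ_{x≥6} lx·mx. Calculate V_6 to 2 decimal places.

lx·mx for x ≥ 6: 0.021, 0 → sum = 0.021
V_6 = 0.021 / l_6 = 0.021 / 0.021 = 1 → 1.00

1.00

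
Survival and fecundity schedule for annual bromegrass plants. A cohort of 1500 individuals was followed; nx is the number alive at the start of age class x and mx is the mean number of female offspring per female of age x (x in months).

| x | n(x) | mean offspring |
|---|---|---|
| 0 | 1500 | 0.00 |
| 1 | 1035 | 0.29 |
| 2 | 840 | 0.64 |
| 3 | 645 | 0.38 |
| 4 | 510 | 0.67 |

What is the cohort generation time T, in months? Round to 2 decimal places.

lx = nx/n0 = nx/1500: 1, 0.69, 0.56, 0.43, 0.34
lx·mx: 0, 0.2001, 0.3584, 0.1634, 0.2278 → R0 = 0.9497
x·lx·mx: 0, 0.2001, 0.7168, 0.4902, 0.9112 → Σ = 2.3183
T = 2.3183 / 0.9497 = 2.441087… → 2.44

2.44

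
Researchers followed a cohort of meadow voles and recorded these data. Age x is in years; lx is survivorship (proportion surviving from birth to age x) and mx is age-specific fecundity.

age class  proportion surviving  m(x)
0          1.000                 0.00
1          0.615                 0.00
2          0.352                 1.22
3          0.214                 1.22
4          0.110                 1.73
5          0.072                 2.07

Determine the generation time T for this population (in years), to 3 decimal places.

lx·mx: 0, 0, 0.42944, 0.26108, 0.1903, 0.14904 → R0 = 1.02986
x·lx·mx: 0, 0, 0.85888, 0.78324, 0.7612, 0.7452 → Σ = 3.14852
T = 3.14852 / 1.02986 = 3.057231… → 3.057

3.057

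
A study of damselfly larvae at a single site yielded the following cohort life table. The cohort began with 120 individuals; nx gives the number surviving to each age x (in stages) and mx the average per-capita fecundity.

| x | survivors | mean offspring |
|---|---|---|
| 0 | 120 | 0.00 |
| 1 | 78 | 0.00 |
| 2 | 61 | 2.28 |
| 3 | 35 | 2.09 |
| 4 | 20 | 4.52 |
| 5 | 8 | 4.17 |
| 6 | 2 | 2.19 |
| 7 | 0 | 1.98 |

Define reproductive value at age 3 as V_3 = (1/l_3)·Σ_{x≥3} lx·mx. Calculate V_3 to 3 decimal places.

5.751

lx = nx/n0 = nx/120: 1, 0.65, 0.50833…, 0.29167…, 0.16667…, 0.06667…, 0.01667…, 0
lx·mx for x ≥ 3: 0.609583…, 0.753333…, 0.278…, 0.0365…, 0 → sum = 1.677417…
V_3 = 1.677417… / l_3 = 1.677417… / 0.291667… = 5.751143… → 5.751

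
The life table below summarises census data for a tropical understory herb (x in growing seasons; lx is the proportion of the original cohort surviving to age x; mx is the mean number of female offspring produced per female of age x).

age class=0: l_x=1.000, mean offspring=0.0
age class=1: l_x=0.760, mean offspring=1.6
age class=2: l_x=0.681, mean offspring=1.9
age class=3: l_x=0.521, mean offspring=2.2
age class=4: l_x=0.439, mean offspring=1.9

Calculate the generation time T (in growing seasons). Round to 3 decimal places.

lx·mx: 0, 1.216, 1.2939, 1.1462, 0.8341 → R0 = 4.4902
x·lx·mx: 0, 1.216, 2.5878, 3.4386, 3.3364 → Σ = 10.5788
T = 10.5788 / 4.4902 = 2.355975… → 2.356

2.356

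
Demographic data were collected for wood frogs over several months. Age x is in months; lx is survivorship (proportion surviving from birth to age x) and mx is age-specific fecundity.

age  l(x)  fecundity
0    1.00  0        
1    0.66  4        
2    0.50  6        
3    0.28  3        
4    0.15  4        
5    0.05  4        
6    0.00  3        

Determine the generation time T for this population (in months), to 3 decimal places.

2.000

lx·mx: 0, 2.64, 3, 0.84, 0.6, 0.2, 0 → R0 = 7.28
x·lx·mx: 0, 2.64, 6, 2.52, 2.4, 1, 0 → Σ = 14.56
T = 14.56 / 7.28 = 2 → 2.000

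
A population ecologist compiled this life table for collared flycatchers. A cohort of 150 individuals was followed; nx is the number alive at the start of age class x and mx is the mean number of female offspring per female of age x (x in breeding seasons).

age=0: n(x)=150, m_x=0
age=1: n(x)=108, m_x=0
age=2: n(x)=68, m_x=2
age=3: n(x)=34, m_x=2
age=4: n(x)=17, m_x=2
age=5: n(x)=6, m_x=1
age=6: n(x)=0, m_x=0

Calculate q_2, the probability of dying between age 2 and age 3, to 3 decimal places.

0.500

lx = nx/n0 = nx/150: 1, 0.72, 0.45333…, 0.22667…, 0.11333…, 0.04, 0
q_2 = (l_2 − l_3) / l_2 = (0.453333… − 0.226667…) / 0.453333…
     = 0.226667… / 0.453333… = 0.5… → 0.500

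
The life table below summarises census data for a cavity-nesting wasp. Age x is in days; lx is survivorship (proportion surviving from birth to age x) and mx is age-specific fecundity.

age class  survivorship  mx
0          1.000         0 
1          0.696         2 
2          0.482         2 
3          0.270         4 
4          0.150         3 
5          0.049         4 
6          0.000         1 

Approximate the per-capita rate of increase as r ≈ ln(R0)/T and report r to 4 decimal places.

0.6147

R0 = Σ lx·mx = 0 + 1.392 + 0.964 + 1.08 + 0.45 + 0.196 + 0 = 4.082
Σ x·lx·mx = 9.34; T = 9.34/4.082 = 2.28809…
r ≈ ln(R0)/T = ln(4.082)/2.28809… = 0.614742… → 0.6147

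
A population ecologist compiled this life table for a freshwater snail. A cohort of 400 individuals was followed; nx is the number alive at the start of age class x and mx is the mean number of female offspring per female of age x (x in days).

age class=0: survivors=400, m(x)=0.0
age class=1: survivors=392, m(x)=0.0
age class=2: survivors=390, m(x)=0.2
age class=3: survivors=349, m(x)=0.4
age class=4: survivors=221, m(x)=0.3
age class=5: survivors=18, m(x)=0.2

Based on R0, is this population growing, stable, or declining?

lx = nx/n0 = nx/400: 1, 0.98, 0.975, 0.8725, 0.5525, 0.045
R0 = Σ lx·mx = 0 + 0 + 0.195 + 0.349 + 0.16575 + 0.009 = 0.71875
R0 < 1, so the population is declining.

declining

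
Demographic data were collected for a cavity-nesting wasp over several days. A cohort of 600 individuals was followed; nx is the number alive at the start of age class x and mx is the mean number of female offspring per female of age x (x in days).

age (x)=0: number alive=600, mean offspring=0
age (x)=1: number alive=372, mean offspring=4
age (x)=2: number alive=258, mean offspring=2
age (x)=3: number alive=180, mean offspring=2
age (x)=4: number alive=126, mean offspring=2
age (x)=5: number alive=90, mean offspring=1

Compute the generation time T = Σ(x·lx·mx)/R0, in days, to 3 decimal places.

lx = nx/n0 = nx/600: 1, 0.62, 0.43, 0.3, 0.21, 0.15
lx·mx: 0, 2.48, 0.86, 0.6, 0.42, 0.15 → R0 = 4.51
x·lx·mx: 0, 2.48, 1.72, 1.8, 1.68, 0.75 → Σ = 8.43
T = 8.43 / 4.51 = 1.86918… → 1.869

1.869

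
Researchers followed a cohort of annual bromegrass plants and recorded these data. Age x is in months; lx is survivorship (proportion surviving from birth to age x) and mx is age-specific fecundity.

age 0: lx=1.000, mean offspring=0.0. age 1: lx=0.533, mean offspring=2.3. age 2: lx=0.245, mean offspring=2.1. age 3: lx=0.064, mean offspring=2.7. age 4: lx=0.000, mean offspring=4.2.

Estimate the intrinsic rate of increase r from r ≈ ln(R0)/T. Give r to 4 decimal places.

0.4476

R0 = Σ lx·mx = 0 + 1.2259 + 0.5145 + 0.1728 + 0 = 1.9132
Σ x·lx·mx = 2.7733; T = 2.7733/1.9132 = 1.44956…
r ≈ ln(R0)/T = ln(1.9132)/1.44956… = 0.447568… → 0.4476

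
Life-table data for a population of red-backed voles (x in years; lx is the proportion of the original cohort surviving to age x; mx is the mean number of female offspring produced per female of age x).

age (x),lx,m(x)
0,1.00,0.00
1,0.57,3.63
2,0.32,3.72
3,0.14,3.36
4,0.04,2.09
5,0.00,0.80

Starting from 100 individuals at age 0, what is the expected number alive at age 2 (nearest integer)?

32

Expected survivors = N0 · l_2 = 100 × 0.32 = 32 → 32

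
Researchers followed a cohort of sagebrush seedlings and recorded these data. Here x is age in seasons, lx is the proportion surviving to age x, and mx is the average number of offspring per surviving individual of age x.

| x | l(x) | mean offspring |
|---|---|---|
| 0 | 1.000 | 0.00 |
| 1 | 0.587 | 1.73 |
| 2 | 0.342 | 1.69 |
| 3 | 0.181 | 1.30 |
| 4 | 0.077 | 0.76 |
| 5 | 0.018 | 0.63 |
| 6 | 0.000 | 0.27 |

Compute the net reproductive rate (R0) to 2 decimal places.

lx·mx by age: 0, 1.01551, 0.57798, 0.2353, 0.05852, 0.01134, 0
R0 = Σ lx·mx = 1.89865 → 1.90

1.90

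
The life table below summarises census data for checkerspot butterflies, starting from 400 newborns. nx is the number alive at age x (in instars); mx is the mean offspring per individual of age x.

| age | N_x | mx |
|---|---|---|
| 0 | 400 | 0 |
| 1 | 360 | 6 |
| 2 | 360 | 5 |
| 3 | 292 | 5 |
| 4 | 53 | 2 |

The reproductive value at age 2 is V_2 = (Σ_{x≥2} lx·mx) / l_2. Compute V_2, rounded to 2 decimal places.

lx = nx/n0 = nx/400: 1, 0.9, 0.9, 0.73, 0.1325
lx·mx for x ≥ 2: 4.5, 3.65, 0.265 → sum = 8.415
V_2 = 8.415 / l_2 = 8.415 / 0.9 = 9.35 → 9.35

9.35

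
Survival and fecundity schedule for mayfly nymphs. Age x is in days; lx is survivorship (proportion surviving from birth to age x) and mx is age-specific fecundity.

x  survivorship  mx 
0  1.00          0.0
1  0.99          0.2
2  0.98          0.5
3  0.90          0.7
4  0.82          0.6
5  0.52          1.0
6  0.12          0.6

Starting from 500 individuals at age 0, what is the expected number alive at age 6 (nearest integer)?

Expected survivors = N0 · l_6 = 500 × 0.12 = 60 → 60

60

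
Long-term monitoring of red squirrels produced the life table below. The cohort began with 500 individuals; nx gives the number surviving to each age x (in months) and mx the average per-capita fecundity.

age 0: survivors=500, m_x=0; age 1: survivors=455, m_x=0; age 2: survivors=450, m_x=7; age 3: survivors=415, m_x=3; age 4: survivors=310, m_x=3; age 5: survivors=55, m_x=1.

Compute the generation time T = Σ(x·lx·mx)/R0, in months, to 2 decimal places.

lx = nx/n0 = nx/500: 1, 0.91, 0.9, 0.83, 0.62, 0.11
lx·mx: 0, 0, 6.3, 2.49, 1.86, 0.11 → R0 = 10.76
x·lx·mx: 0, 0, 12.6, 7.47, 7.44, 0.55 → Σ = 28.06
T = 28.06 / 10.76 = 2.607807… → 2.61

2.61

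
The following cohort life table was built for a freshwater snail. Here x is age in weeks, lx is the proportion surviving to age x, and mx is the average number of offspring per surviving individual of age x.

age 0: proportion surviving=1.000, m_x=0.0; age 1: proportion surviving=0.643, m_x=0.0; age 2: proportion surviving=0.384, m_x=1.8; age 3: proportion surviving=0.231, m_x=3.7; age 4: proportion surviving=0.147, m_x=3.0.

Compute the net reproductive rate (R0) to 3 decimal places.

lx·mx by age: 0, 0, 0.6912, 0.8547, 0.441
R0 = Σ lx·mx = 1.9869 → 1.987

1.987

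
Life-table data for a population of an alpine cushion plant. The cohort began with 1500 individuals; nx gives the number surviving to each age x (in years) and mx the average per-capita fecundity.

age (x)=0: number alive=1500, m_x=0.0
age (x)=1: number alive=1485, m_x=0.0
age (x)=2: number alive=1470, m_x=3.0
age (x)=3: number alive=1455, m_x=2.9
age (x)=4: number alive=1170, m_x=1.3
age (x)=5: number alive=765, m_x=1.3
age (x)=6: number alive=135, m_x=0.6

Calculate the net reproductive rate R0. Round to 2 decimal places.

lx = nx/n0 = nx/1500: 1, 0.99, 0.98, 0.97, 0.78, 0.51, 0.09
lx·mx by age: 0, 0, 2.94, 2.813, 1.014, 0.663, 0.054
R0 = Σ lx·mx = 7.484 → 7.48

7.48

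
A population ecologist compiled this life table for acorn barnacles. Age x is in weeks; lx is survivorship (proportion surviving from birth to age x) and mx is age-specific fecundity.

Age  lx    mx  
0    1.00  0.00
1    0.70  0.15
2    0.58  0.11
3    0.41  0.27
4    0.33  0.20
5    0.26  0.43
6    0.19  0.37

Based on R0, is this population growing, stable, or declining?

declining

R0 = Σ lx·mx = 0 + 0.105 + 0.0638 + 0.1107 + 0.066 + 0.1118 + 0.0703 = 0.5276
R0 < 1, so the population is declining.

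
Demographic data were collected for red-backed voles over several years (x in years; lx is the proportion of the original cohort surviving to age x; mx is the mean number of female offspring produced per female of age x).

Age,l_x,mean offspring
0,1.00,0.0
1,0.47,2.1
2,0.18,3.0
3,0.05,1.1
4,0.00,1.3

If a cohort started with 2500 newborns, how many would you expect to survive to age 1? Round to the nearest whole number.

Expected survivors = N0 · l_1 = 2500 × 0.47 = 1175 → 1175

1175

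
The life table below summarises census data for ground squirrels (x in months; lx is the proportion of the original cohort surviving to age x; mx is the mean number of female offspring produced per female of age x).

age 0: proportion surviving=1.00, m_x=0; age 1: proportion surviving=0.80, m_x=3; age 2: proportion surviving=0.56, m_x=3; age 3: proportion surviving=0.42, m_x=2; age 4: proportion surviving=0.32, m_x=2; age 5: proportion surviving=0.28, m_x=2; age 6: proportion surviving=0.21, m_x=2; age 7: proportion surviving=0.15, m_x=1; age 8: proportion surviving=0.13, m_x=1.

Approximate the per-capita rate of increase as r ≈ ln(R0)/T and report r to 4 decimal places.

0.7174

R0 = Σ lx·mx = 0 + 2.4 + 1.68 + 0.84 + 0.64 + 0.56 + 0.42 + 0.15 + 0.13 = 6.82
Σ x·lx·mx = 18.25; T = 18.25/6.82 = 2.67595…
r ≈ ln(R0)/T = ln(6.82)/2.67595… = 0.717449… → 0.7174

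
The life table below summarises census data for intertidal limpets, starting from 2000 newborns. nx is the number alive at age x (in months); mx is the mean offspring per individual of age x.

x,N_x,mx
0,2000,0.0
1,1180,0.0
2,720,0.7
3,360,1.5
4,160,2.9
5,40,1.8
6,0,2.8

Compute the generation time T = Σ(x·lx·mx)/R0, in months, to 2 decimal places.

lx = nx/n0 = nx/2000: 1, 0.59, 0.36, 0.18, 0.08, 0.02, 0
lx·mx: 0, 0, 0.252, 0.27, 0.232, 0.036, 0 → R0 = 0.79
x·lx·mx: 0, 0, 0.504, 0.81, 0.928, 0.18, 0 → Σ = 2.422
T = 2.422 / 0.79 = 3.065823… → 3.07

3.07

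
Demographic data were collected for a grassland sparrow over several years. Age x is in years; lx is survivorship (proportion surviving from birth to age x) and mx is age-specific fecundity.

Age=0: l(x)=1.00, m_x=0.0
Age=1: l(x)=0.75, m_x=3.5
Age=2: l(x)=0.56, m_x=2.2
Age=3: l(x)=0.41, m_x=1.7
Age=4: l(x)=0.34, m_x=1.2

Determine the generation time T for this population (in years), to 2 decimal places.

1.78

lx·mx: 0, 2.625, 1.232, 0.697, 0.408 → R0 = 4.962
x·lx·mx: 0, 2.625, 2.464, 2.091, 1.632 → Σ = 8.812
T = 8.812 / 4.962 = 1.775897… → 1.78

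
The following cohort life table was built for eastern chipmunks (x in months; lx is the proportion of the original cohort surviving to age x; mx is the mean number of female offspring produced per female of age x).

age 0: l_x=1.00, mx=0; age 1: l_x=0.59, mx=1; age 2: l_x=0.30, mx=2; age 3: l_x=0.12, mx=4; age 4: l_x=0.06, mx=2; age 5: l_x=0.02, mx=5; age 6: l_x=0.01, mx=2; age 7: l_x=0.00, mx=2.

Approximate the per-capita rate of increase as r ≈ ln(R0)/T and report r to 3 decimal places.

0.285

R0 = Σ lx·mx = 0 + 0.59 + 0.6 + 0.48 + 0.12 + 0.1 + 0.02 + 0 = 1.91
Σ x·lx·mx = 4.33; T = 4.33/1.91 = 2.26702…
r ≈ ln(R0)/T = ln(1.91)/2.26702… = 0.28544… → 0.285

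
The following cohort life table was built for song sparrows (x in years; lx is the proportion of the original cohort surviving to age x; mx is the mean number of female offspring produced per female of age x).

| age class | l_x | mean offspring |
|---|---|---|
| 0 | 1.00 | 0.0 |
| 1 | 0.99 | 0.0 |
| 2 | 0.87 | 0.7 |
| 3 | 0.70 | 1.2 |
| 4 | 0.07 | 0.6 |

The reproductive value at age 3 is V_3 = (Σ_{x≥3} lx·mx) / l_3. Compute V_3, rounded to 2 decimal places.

1.26

lx·mx for x ≥ 3: 0.84, 0.042 → sum = 0.882
V_3 = 0.882 / l_3 = 0.882 / 0.7 = 1.26 → 1.26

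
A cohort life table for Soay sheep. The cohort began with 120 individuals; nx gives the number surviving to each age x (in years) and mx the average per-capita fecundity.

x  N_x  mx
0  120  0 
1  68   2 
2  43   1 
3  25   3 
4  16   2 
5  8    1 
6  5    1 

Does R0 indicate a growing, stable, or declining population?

lx = nx/n0 = nx/120: 1, 0.56667…, 0.35833…, 0.20833…, 0.13333…, 0.06667…, 0.04167…
R0 = Σ lx·mx = 0 + 1.133333… + 0.358333… + 0.625… + 0.266667… + 0.066667… + 0.041667… = 2.491667…
R0 > 1, so the population is growing.

growing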